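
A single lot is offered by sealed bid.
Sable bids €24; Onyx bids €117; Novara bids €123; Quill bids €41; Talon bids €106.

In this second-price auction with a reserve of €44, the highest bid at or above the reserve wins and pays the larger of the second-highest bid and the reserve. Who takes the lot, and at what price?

Second-price auction with a reserve of €44: the highest bid at or above the reserve wins and pays the larger of the second-highest bid and the reserve.
Bids ranked: 123 (Novara) > 117 (Onyx) > 106 (Talon) > 41 (Quill) > 24 (Sable)
Novara has the top bid at or above the reserve (€123).
max(second-highest €117, reserve €44) = €117; the reserve does not bind.

Novara pays €117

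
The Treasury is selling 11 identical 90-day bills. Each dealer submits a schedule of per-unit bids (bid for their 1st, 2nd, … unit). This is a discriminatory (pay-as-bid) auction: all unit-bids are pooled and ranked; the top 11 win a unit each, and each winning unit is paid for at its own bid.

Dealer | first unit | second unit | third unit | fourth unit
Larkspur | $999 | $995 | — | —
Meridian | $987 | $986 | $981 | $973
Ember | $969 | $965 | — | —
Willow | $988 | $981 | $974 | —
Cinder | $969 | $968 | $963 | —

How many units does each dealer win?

All unit-bids, highest first — top 11: 999 (Larkspur-1), 995 (Larkspur-2), 988 (Willow-1), 987 (Meridian-1), 986 (Meridian-2), 981 (Meridian-3), 981 (Willow-2), 974 (Willow-3), 973 (Meridian-4), 969 (Ember-1), 969 (Cinder-1)
Next rejected bid: $968 (not a price — pay-as-bid).
Allocation: Cinder 1, Ember 1, Larkspur 2, Meridian 4, Willow 3.

Cinder 1, Ember 1, Larkspur 2, Meridian 4, Willow 3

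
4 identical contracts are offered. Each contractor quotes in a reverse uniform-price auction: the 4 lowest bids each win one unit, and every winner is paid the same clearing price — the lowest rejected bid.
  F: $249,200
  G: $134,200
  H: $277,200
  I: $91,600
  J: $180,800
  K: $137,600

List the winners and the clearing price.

I, G, K, J; each is paid $249,200

Sorting: 91,600 (I), 134,200 (G), 137,600 (K), 180,800 (J), 249,200 (F), 277,200 (H)
The 4 lowest are I, G, K, J.
Lowest unsuccessful bid: $249,200 → clearing price.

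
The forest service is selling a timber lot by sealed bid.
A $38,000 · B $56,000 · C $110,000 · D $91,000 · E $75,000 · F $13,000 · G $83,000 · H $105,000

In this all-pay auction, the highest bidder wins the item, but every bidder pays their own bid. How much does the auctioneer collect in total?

Total revenue: $571,000

All-pay auction: the highest bidder wins the item, but every bidder pays their own bid.
Bids ranked: 110,000 (C) > 105,000 (H) > 91,000 (D) > 83,000 (G) > 75,000 (E) > 56,000 (B) > …
Every bidder forfeits their bid regardless of winning.
Revenue = 38,000 + 56,000 + 110,000 + 91,000 + 75,000 + 13,000 + 83,000 + 105,000 = $571,000.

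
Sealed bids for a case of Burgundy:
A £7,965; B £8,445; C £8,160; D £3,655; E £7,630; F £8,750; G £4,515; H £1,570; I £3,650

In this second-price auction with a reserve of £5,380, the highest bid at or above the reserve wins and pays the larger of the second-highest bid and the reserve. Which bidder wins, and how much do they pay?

Rule: the highest bid at or above the reserve wins and pays the larger of the second-highest bid and the reserve.
Sorting bids: 8,750 (F) > 8,445 (B) > 8,160 (C) > 7,965 (A) > 7,630 (E) > 4,515 (G) > …
Highest eligible bid: F at £8,750.
Second-highest bid £8,445 exceeds the reserve £5,380 → payment £8,445.

F pays £8,445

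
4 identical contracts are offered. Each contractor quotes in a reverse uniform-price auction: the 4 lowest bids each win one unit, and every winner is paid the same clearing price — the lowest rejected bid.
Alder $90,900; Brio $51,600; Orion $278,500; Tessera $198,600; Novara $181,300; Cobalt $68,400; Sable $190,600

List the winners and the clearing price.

Bids ranked low→high: 51,600 (Brio), 68,400 (Cobalt), 90,900 (Alder), 181,300 (Novara), 190,600 (Sable), 198,600 (Tessera), …
Winners (4 units): Brio, Cobalt, Alder, Novara.
Clearing price = lowest rejected bid = $190,600.

Brio, Cobalt, Alder, Novara; each is paid $190,600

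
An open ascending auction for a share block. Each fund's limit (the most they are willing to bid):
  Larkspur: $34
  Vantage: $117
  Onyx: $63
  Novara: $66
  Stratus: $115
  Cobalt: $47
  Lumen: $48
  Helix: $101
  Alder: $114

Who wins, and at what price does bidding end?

Vantage wins at $115

Rule: the price rises until one bidder remains; the winner pays the price at which the last rival dropped out.
Limits ranked: 117 (Vantage) > 115 (Stratus) > 114 (Alder) > 101 (Helix) > 66 (Novara) > 63 (Onyx) > …
Stratus is the last rival to drop out, at $115; Vantage remains and wins at that price.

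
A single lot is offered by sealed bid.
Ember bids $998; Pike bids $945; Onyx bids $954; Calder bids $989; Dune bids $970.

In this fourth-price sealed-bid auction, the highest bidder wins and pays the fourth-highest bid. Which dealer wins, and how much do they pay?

Rule: the highest bidder wins and pays the fourth-highest bid.
Bids ranked: 998 (Ember) > 989 (Calder) > 970 (Dune) > 954 (Onyx) > 945 (Pike)
Ember is highest; pays the fourth-highest bid, $954.

Ember pays $954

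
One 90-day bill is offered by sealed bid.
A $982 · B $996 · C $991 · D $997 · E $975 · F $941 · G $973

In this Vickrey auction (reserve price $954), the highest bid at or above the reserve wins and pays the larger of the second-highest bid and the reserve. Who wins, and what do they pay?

Sorting bids: 997 (D) > 996 (B) > 991 (C) > 982 (A) > 975 (E) > 973 (G) > …
D has the top bid at or above the reserve ($997).
Second-highest bid $996 exceeds the reserve $954 → payment $996.

D pays $996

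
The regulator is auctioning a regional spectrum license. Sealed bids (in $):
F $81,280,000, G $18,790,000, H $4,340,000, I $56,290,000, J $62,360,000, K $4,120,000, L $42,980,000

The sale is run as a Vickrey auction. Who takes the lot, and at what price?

Bids in order: 81,280,000 (F) > 62,360,000 (J) > 56,290,000 (I) > 42,980,000 (L) > 18,790,000 (G) > 4,340,000 (H) > …
Second-price: F pays J's bid of $62,360,000.

F pays $62,360,000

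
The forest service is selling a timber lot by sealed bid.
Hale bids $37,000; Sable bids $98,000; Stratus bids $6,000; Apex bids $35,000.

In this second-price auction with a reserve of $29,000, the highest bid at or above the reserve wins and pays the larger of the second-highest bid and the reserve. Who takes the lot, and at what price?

Sable pays $37,000

Bids ranked: 98,000 (Sable) > 37,000 (Hale) > 35,000 (Apex) > 6,000 (Stratus)
Sable has the top bid at or above the reserve ($98,000).
max(second-highest $37,000, reserve $29,000) = $37,000; the reserve does not bind.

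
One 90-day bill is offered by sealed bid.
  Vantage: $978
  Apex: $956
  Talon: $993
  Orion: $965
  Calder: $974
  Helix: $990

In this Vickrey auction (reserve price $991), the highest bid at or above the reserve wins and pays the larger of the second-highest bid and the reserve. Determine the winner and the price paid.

Bids ranked: 993 (Talon) > 990 (Helix) > 978 (Vantage) > 974 (Calder) > 965 (Orion) > 956 (Apex)
Talon has the top bid at or above the reserve ($993).
max(second-highest $990, reserve $991) = $991.

Talon pays $991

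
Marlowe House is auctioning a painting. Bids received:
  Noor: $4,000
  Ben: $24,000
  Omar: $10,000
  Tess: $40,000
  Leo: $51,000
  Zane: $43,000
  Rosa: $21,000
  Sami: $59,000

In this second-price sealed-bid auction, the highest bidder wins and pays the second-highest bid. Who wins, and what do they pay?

Bids in order: 59,000 (Sami) > 51,000 (Leo) > 43,000 (Zane) > 40,000 (Tess) > 24,000 (Ben) > 21,000 (Rosa) > …
Sami is highest; pays the second-highest bid, $51,000.

Sami pays $51,000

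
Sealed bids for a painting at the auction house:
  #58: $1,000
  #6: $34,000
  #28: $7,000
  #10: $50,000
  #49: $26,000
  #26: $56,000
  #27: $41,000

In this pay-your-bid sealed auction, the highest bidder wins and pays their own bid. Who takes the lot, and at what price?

Sorting bids: 56,000 (#26) > 50,000 (#10) > 41,000 (#27) > 34,000 (#6) > 26,000 (#49) > 7,000 (#28) > …
First-price: #26 pays what they bid, $56,000.

#26 pays $56,000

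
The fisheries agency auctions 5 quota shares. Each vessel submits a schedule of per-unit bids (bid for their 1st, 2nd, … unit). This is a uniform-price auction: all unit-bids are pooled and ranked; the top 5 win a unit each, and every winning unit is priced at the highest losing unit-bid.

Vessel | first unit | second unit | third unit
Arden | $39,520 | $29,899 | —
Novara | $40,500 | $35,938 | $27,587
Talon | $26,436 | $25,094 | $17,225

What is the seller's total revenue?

Total revenue: $132,180

Pooled unit-bids ranked (top 5): 40,500 (Novara-1), 39,520 (Arden-1), 35,938 (Novara-2), 29,899 (Arden-2), 27,587 (Novara-3)
The (k+1)-th unit-bid is $26,436.
Allocation: Arden 2, Novara 3. Every unit priced at $26,436.
Revenue = 5 × 26,436 = $132,180.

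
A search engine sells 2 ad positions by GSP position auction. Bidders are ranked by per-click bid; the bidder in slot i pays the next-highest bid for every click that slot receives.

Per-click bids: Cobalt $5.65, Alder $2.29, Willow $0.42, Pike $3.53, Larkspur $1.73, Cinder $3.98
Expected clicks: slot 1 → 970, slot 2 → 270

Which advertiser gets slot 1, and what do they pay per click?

Ranked by bid: $5.65 (Cobalt) > $3.98 (Cinder) > $3.53 (Pike) > …
Slot 1 goes to the first-ranked bidder, Cobalt, who pays the next bid down: $3.98/click.

Cobalt; $3.98 per click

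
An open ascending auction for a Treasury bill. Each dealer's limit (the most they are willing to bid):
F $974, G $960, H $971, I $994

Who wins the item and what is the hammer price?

I wins at $974

Ascending (English) auction: the price rises until one bidder remains; the winner pays the price at which the last rival dropped out.
Limits ranked: 994 (I) > 974 (F) > 971 (H) > 960 (G)
Bidding ends when F exits at $974; I takes it.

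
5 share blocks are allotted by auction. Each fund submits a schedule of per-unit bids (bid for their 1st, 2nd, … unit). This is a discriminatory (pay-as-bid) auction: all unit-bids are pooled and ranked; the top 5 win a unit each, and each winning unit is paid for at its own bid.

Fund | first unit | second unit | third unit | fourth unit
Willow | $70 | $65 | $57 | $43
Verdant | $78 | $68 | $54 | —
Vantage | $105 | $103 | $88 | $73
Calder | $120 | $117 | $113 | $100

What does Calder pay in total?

Pooled unit-bids ranked (top 5): 120 (Calder-1), 117 (Calder-2), 113 (Calder-3), 105 (Vantage-1), 103 (Vantage-2)
Next rejected bid: $100 (not a price — pay-as-bid).
Calder's winning unit-bids: 120 + 117 + 113 = $350.

Calder pays $350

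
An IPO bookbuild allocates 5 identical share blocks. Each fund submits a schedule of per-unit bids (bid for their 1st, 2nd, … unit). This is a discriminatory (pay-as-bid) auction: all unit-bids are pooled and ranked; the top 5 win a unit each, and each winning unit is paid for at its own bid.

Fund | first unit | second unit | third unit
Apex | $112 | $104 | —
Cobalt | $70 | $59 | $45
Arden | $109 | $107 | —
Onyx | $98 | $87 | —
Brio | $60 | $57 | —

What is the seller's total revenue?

Total revenue: $530

Merging the schedules and taking the best 5: 112 (Apex-1), 109 (Arden-1), 107 (Arden-2), 104 (Apex-2), 98 (Onyx-1)
Next rejected bid: $87 (not a price — pay-as-bid).
Each winning unit pays its own bid.
Revenue = 112 + 109 + 107 + 104 + 98 = $530.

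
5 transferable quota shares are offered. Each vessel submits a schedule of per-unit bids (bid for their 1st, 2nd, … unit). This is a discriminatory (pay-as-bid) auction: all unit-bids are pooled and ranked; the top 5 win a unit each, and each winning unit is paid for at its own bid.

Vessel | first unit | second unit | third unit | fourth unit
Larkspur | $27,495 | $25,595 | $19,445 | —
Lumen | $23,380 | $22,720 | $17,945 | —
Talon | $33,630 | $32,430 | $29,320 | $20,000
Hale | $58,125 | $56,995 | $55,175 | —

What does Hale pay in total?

All unit-bids, highest first — top 5: 58,125 (Hale-1), 56,995 (Hale-2), 55,175 (Hale-3), 33,630 (Talon-1), 32,430 (Talon-2)
Next rejected bid: $29,320 (not a price — pay-as-bid).
Hale's winning unit-bids: 58,125 + 56,995 + 55,175 = $170,295.

Hale pays $170,295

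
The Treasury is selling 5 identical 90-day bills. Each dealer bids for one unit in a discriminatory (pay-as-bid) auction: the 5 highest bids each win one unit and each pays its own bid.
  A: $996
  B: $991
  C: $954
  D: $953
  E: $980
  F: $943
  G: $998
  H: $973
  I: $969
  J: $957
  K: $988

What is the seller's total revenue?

Total revenue: $4,953

Sorting: 998 (G), 996 (A), 991 (B), 988 (K), 980 (E), 973 (H), 969 (I), …
The 5 highest are G, A, B, K, E.
Total revenue = 998 + 996 + 991 + 988 + 980 = $4,953.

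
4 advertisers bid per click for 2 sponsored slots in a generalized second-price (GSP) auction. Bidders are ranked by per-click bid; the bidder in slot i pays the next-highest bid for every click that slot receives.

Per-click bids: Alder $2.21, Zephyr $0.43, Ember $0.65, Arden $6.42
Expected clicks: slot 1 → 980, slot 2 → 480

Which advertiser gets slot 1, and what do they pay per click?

Arden; $2.21 per click

Per-click bids in order: $6.42 (Arden) > $2.21 (Alder) > $0.65 (Ember) > …
Slot 1 goes to the first-ranked bidder, Arden, who pays the next bid down: $2.21/click.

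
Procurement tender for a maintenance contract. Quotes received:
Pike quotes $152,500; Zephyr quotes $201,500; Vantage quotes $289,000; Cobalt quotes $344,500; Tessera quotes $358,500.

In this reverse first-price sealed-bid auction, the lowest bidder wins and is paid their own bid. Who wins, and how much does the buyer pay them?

Pike is paid $152,500

Reverse first-price sealed-bid auction: the lowest bidder wins and is paid their own bid.
Bids in order: 152,500 (Pike) < 201,500 (Zephyr) < 289,000 (Vantage) < 344,500 (Cobalt) < 358,500 (Tessera)
First-price: Pike is paid what they bid, $152,500.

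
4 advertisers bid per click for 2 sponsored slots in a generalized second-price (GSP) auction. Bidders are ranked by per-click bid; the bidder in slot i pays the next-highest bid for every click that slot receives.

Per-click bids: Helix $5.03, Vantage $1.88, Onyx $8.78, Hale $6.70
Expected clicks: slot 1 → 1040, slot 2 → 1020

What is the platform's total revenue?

Ranked by bid: $8.78 (Onyx) > $6.70 (Hale) > $5.03 (Helix) > …
Slot 1: Onyx pays $6.70 × 1040 = $6968.00
Slot 2: Hale pays $5.03 × 1020 = $5130.60
Total = $12098.60

Total revenue: $12098.60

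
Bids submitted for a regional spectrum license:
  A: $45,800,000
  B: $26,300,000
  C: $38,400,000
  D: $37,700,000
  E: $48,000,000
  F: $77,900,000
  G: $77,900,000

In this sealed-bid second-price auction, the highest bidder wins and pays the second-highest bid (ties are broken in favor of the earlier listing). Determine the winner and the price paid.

F pays $77,900,000

Sorting bids: 77,900,000 (F) > 77,900,000 (G) > 48,000,000 (E) > 45,800,000 (A) > 38,400,000 (C) > 37,700,000 (D) > …
Tie at $77,900,000 → F wins by tie-break.
Second-price: F pays G's bid of $77,900,000.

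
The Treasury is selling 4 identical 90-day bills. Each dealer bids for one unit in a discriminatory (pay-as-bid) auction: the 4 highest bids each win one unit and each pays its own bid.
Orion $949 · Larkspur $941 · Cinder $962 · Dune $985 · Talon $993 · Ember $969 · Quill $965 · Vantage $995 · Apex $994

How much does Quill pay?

Quill pays $0

Sorting: 995 (Vantage), 994 (Apex), 993 (Talon), 985 (Dune), 969 (Ember), 965 (Quill), …
Winners (4 units): Vantage, Apex, Talon, Dune.
Quill does not win → $0.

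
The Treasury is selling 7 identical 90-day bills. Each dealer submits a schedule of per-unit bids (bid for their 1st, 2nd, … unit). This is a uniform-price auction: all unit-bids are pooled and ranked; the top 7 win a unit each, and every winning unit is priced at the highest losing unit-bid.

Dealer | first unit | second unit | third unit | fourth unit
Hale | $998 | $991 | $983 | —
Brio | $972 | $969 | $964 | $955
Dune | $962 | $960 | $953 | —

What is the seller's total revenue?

Merging the schedules and taking the best 7: 998 (Hale-1), 991 (Hale-2), 983 (Hale-3), 972 (Brio-1), 969 (Brio-2), 964 (Brio-3), 962 (Dune-1)
Highest rejected unit-bid = $960.
Allocation: Brio 3, Dune 1, Hale 3. Every unit priced at $960.
Revenue = 7 × 960 = $6,720.

Total revenue: $6,720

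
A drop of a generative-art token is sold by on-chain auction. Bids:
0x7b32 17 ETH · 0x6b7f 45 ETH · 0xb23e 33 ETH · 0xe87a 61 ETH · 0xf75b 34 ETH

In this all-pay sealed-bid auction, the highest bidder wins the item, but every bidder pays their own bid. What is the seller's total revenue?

Bids ranked: 61 (0xe87a) > 45 (0x6b7f) > 34 (0xf75b) > 33 (0xb23e) > 17 (0x7b32)
Every bidder forfeits their bid regardless of winning.
Revenue = 17 + 45 + 33 + 61 + 34 = 190 ETH.

Total revenue: 190 ETH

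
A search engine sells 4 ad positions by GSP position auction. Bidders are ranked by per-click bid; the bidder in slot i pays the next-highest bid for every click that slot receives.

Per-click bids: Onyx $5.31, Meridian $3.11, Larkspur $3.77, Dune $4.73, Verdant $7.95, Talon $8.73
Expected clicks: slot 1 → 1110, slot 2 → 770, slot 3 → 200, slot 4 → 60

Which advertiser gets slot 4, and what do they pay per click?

Per-click bids in order: $8.73 (Talon) > $7.95 (Verdant) > $5.31 (Onyx) > $4.73 (Dune) > $3.77 (Larkspur) > …
Slot 4 goes to the fourth-ranked bidder, Dune, who pays the next bid down: $3.77/click.

Dune; $3.77 per click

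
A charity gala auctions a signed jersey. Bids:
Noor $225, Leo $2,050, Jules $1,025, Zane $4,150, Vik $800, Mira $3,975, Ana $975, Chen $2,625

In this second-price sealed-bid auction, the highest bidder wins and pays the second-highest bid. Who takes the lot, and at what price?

Bids in order: 4,150 (Zane) > 3,975 (Mira) > 2,625 (Chen) > 2,050 (Leo) > 1,025 (Jules) > 975 (Ana) > …
Zane wins with the highest bid; price is set by the runner-up at $3,975.

Zane pays $3,975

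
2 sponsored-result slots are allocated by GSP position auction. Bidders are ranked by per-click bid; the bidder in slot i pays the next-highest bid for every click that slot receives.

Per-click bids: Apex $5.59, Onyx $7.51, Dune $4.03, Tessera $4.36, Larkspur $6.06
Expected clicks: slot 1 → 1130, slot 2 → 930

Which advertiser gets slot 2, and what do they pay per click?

Larkspur; $5.59 per click

Sorting advertisers: $7.51 (Onyx) > $6.06 (Larkspur) > $5.59 (Apex) > …
Slot 2 goes to the second-ranked bidder, Larkspur, who pays the next bid down: $5.59/click.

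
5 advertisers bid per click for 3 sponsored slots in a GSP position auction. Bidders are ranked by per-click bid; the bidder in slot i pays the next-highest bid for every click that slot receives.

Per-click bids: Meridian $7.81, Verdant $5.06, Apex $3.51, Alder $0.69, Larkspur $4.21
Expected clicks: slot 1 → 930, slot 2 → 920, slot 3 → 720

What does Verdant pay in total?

Per-click bids in order: $7.81 (Meridian) > $5.06 (Verdant) > $4.21 (Larkspur) > $3.51 (Apex) > …
Verdant holds slot 2 → pays next bid $4.21 × 920 clicks = $3873.20.

Verdant pays $3873.20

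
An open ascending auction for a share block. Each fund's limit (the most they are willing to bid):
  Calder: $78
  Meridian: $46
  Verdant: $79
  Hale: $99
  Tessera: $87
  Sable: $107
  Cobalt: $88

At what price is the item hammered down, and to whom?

Sable wins at $99

Sorting limits: 107 (Sable) > 99 (Hale) > 88 (Cobalt) > 87 (Tessera) > 79 (Verdant) > 78 (Calder) > …
Hale is the last rival to drop out, at $99; Sable remains and wins at that price.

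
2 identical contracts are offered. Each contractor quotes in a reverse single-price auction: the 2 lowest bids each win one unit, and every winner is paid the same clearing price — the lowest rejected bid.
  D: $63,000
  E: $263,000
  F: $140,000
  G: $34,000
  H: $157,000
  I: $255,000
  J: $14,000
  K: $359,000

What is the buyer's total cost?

Total cost: $126,000

Sorting: 14,000 (J), 34,000 (G), 63,000 (D), 140,000 (F), …
Lowest 2: J, G.
Lowest unsuccessful bid: $63,000 → clearing price.
Total cost = 2 × $63,000 = $126,000.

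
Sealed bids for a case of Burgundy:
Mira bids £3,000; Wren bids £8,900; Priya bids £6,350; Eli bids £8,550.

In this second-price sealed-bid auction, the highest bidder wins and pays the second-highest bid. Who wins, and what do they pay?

Sorting bids: 8,900 (Wren) > 8,550 (Eli) > 6,350 (Priya) > 3,000 (Mira)
Wren is highest; pays the second-highest bid, £8,550.

Wren pays £8,550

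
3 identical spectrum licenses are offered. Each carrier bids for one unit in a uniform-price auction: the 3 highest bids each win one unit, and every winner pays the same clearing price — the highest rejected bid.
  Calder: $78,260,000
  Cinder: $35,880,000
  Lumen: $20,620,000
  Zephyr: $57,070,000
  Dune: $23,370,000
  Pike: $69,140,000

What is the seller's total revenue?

Sorting: 78,260,000 (Calder), 69,140,000 (Pike), 57,070,000 (Zephyr), 35,880,000 (Cinder), 23,370,000 (Dune), …
Top 3: Calder, Pike, Zephyr.
Clearing price = highest rejected bid = $35,880,000.
Total revenue = 3 × $35,880,000 = $107,640,000.

Total revenue: $107,640,000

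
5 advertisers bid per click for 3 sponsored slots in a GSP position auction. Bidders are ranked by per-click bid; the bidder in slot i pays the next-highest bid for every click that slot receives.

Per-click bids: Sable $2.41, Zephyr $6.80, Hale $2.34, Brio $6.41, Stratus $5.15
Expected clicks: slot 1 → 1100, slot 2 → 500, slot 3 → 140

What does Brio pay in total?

Brio pays $2575.00

Per-click bids in order: $6.80 (Zephyr) > $6.41 (Brio) > $5.15 (Stratus) > $2.41 (Sable) > …
Brio holds slot 2 → pays next bid $5.15 × 500 clicks = $2575.00.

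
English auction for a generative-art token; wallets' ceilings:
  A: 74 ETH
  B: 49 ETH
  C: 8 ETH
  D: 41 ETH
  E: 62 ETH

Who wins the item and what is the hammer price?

A wins at 62 ETH

Limits ranked: 74 (A) > 62 (E) > 49 (B) > 41 (D) > 8 (C)
Bidding ends when E exits at 62 ETH; A takes it.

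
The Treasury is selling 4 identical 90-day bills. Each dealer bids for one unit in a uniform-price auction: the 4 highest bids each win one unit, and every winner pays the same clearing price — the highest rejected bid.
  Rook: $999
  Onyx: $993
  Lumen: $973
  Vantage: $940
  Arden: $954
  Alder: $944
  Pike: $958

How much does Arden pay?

Arden pays $0

Sorting: 999 (Rook), 993 (Onyx), 973 (Lumen), 958 (Pike), 954 (Arden), 944 (Alder), …
Winners (4 units): Rook, Onyx, Lumen, Pike.
Highest unsuccessful bid: $954 → clearing price.
Arden does not win → pays $0.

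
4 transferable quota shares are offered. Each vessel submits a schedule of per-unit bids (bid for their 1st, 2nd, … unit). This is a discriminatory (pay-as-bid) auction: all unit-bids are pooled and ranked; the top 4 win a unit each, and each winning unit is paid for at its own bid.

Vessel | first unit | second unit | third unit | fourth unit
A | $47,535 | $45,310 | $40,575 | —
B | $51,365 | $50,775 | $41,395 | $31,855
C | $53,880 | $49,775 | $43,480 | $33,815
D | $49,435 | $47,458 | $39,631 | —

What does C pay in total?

C pays $103,655

Pooled unit-bids ranked (top 4): 53,880 (C-1), 51,365 (B-1), 50,775 (B-2), 49,775 (C-2)
Next rejected bid: $49,435 (not a price — pay-as-bid).
C's winning unit-bids: 53,880 + 49,775 = $103,655.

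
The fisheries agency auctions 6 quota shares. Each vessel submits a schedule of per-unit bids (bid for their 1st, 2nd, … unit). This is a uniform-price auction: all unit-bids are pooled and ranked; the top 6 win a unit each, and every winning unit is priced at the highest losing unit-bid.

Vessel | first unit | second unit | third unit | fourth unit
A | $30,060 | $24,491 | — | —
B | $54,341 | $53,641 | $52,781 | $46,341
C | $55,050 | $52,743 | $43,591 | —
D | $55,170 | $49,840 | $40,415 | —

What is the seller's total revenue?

Pooled unit-bids ranked (top 6): 55,170 (D-1), 55,050 (C-1), 54,341 (B-1), 53,641 (B-2), 52,781 (B-3), 52,743 (C-2)
First bid not allocated: $49,840.
Allocation: B 3, C 2, D 1. Every unit priced at $49,840.
Revenue = 6 × 49,840 = $299,040.

Total revenue: $299,040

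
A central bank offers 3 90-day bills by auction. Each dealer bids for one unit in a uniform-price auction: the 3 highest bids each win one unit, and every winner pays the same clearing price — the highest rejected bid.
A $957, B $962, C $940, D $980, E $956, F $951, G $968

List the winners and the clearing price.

D, G, B; each pays $957

Ordering the bids: 980 (D), 968 (G), 962 (B), 957 (A), 956 (E), …
The 3 highest are D, G, B.
Clearing price = highest rejected bid = $957.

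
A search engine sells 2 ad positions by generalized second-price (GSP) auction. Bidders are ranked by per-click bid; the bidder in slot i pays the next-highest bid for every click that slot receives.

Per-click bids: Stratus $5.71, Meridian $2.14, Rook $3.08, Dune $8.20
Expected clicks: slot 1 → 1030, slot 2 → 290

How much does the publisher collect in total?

Per-click bids in order: $8.20 (Dune) > $5.71 (Stratus) > $3.08 (Rook) > …
Slot 1: Dune pays $5.71 × 1030 = $5881.30
Slot 2: Stratus pays $3.08 × 290 = $893.20
Total = $6774.50

Total revenue: $6774.50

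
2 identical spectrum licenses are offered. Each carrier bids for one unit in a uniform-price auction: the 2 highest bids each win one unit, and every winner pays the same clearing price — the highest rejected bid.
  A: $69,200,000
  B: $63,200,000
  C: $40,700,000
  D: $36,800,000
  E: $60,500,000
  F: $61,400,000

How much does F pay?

Sorting: 69,200,000 (A), 63,200,000 (B), 61,400,000 (F), 60,500,000 (E), …
Winners (2 units): A, B.
Clearing price = highest rejected bid = $61,400,000.
F does not win → pays $0.

F pays $0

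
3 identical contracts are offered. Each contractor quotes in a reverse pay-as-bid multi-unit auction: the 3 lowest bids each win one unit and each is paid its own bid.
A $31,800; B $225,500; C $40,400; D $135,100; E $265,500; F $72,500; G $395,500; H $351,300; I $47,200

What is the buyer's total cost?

Bids ranked low→high: 31,800 (A), 40,400 (C), 47,200 (I), 72,500 (F), 135,100 (D), …
Winners (3 units): A, C, I.
Total cost = 31,800 + 40,400 + 47,200 = $119,400.

Total cost: $119,400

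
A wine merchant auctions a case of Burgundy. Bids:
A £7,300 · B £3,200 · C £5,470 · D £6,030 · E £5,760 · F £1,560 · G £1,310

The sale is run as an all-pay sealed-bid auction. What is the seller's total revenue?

Total revenue: £30,630

Rule: the highest bidder wins the item, but every bidder pays their own bid.
Bids in order: 7,300 (A) > 6,030 (D) > 5,760 (E) > 5,470 (C) > 3,200 (B) > 1,560 (F) > …
A wins with the top bid; all bids are sunk regardless.
Every bidder forfeits their bid regardless of winning.
Revenue = 7,300 + 3,200 + 5,470 + 6,030 + 5,760 + 1,560 + 1,310 = £30,630.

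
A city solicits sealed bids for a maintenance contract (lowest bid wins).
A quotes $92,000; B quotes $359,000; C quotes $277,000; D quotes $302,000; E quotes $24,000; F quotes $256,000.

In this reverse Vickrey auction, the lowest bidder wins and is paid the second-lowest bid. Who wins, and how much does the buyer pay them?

Reverse Vickrey auction: the lowest bidder wins and is paid the second-lowest bid.
Bids ranked: 24,000 (E) < 92,000 (A) < 256,000 (F) < 277,000 (C) < 302,000 (D) < 359,000 (B)
E is lowest; is paid the second-lowest bid, $92,000.

E is paid $92,000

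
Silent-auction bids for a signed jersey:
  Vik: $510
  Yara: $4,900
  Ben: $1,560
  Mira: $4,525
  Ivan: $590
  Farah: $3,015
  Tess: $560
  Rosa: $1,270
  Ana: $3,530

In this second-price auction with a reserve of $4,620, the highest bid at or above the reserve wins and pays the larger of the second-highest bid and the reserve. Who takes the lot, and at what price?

Rule: the highest bid at or above the reserve wins and pays the larger of the second-highest bid and the reserve.
Sorting bids: 4,900 (Yara) > 4,525 (Mira) > 3,530 (Ana) > 3,015 (Farah) > 1,560 (Ben) > 1,270 (Rosa) > …
Highest eligible bid: Yara at $4,900.
max(second-highest $4,525, reserve $4,620) = $4,620.

Yara pays $4,620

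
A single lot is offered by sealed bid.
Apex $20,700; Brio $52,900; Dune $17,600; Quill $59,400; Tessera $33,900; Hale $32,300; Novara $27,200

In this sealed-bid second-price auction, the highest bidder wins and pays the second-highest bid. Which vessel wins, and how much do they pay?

Quill pays $52,900

Bids ranked: 59,400 (Quill) > 52,900 (Brio) > 33,900 (Tessera) > 32,300 (Hale) > 27,200 (Novara) > 20,700 (Apex) > …
Second-price: Quill pays Brio's bid of $52,900.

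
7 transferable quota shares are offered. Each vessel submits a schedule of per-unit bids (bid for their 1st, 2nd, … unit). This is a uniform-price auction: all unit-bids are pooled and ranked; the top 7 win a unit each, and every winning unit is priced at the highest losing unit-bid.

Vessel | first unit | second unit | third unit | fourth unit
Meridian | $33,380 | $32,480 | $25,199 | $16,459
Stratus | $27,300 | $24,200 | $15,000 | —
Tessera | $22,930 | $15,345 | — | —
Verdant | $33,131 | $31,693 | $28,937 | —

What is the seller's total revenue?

Merging the schedules and taking the best 7: 33,380 (Meridian-1), 33,131 (Verdant-1), 32,480 (Meridian-2), 31,693 (Verdant-2), 28,937 (Verdant-3), 27,300 (Stratus-1), 25,199 (Meridian-3)
The (k+1)-th unit-bid is $24,200.
Allocation: Meridian 3, Stratus 1, Verdant 3. Every unit priced at $24,200.
Revenue = 7 × 24,200 = $169,400.

Total revenue: $169,400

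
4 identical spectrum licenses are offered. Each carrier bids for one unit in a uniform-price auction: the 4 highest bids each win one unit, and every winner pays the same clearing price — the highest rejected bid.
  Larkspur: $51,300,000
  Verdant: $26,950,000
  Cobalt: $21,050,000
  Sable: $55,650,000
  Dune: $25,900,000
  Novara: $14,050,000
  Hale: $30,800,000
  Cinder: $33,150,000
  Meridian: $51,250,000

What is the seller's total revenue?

Total revenue: $123,200,000

Ordering the bids: 55,650,000 (Sable), 51,300,000 (Larkspur), 51,250,000 (Meridian), 33,150,000 (Cinder), 30,800,000 (Hale), 26,950,000 (Verdant), …
Winners (4 units): Sable, Larkspur, Meridian, Cinder.
Highest unsuccessful bid: $30,800,000 → clearing price.
Total revenue = 4 × $30,800,000 = $123,200,000.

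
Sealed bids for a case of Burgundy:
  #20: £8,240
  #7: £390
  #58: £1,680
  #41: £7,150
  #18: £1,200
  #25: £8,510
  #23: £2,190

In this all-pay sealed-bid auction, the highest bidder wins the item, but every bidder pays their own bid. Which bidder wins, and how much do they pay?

Sorting bids: 8,510 (#25) > 8,240 (#20) > 7,150 (#41) > 2,190 (#23) > 1,680 (#58) > 1,200 (#18) > …
#25 is highest and takes the item; every bidder forfeits their bid.

#25 pays £8,510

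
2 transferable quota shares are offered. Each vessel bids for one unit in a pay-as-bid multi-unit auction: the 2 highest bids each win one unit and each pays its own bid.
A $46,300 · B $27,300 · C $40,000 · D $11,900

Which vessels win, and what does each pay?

A $46,300, C $40,000

Ordering the bids: 46,300 (A), 40,000 (C), 27,300 (B), 11,900 (D)
Winners (2 units): A, C.
Each winner pays its own bid: A $46,300, C $40,000.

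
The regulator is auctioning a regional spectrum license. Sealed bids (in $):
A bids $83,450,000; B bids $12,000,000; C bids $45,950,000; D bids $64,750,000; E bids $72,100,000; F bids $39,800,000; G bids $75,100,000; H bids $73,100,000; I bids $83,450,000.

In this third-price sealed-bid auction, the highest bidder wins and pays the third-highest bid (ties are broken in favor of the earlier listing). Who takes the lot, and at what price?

Bids in order: 83,450,000 (A) > 83,450,000 (I) > 75,100,000 (G) > 73,100,000 (H) > 72,100,000 (E) > 64,750,000 (D) > …
Tie at $83,450,000 → A wins by tie-break.
A is highest; pays the third-highest bid, $75,100,000.

A pays $75,100,000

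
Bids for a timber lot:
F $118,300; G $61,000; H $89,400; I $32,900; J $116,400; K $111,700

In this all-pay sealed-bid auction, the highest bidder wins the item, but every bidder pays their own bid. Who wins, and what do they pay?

All-pay sealed-bid auction: the highest bidder wins the item, but every bidder pays their own bid.
Sorting bids: 118,300 (F) > 116,400 (J) > 111,700 (K) > 89,400 (H) > 61,000 (G) > 32,900 (I)
F wins with the top bid; all bids are sunk regardless.

F pays $118,300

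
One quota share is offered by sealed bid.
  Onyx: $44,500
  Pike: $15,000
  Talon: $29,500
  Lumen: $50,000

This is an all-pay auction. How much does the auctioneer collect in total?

All-pay auction: the highest bidder wins the item, but every bidder pays their own bid.
Bids ranked: 50,000 (Lumen) > 44,500 (Onyx) > 29,500 (Talon) > 15,000 (Pike)
Every bidder forfeits their bid regardless of winning.
Revenue = 44,500 + 15,000 + 29,500 + 50,000 = $139,000.

Total revenue: $139,000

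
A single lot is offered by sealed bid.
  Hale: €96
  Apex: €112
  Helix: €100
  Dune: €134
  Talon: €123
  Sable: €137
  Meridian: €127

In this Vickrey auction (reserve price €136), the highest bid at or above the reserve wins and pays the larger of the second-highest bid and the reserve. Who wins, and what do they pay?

Sable pays €136

Vickrey auction (reserve price €136): the highest bid at or above the reserve wins and pays the larger of the second-highest bid and the reserve.
Bids in order: 137 (Sable) > 134 (Dune) > 127 (Meridian) > 123 (Talon) > 112 (Apex) > 100 (Helix) > …
Highest eligible bid: Sable at €137.
Second-highest bid €134 is below the reserve €136, so the reserve binds → payment €136.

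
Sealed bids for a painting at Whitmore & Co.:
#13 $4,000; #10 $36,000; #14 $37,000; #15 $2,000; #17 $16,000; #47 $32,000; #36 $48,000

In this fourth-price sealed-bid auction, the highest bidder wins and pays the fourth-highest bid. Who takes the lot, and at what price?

Fourth-price sealed-bid auction: the highest bidder wins and pays the fourth-highest bid.
Bids ranked: 48,000 (#36) > 37,000 (#14) > 36,000 (#10) > 32,000 (#47) > 16,000 (#17) > 4,000 (#13) > …
#36 wins; payment is bid #4 in the ranking = $32,000.

#36 pays $32,000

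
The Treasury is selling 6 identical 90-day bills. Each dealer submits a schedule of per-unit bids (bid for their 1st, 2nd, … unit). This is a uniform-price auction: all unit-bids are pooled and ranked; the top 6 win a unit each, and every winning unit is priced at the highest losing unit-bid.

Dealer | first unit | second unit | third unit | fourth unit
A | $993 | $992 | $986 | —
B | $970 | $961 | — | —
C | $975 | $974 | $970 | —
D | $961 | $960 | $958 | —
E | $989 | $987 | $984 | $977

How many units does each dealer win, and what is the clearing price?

A 3, E 3; clearing price $977

All unit-bids, highest first — top 6: 993 (A-1), 992 (A-2), 989 (E-1), 987 (E-2), 986 (A-3), 984 (E-3)
Highest rejected unit-bid = $977.
Allocation: A 3, E 3.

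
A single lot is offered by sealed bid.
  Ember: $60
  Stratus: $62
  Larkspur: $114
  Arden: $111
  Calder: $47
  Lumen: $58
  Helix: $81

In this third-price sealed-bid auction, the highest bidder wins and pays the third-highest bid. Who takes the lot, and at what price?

Bids ranked: 114 (Larkspur) > 111 (Arden) > 81 (Helix) > 62 (Stratus) > 60 (Ember) > 58 (Lumen) > …
Larkspur is highest; pays the third-highest bid, $81.

Larkspur pays $81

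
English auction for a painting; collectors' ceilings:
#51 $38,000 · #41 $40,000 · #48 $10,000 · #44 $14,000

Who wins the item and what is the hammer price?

#41 wins at $38,000

Limits ranked: 40,000 (#41) > 38,000 (#51) > 14,000 (#44) > 10,000 (#48)
Once the price passes $38,000, only #41 is left; the hammer falls at #51's limit of $38,000.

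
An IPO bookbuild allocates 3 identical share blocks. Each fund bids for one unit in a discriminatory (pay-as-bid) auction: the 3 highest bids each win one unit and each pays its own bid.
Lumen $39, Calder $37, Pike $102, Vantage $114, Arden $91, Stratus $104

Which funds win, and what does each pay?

Vantage $114, Stratus $104, Pike $102

Sorting: 114 (Vantage), 104 (Stratus), 102 (Pike), 91 (Arden), 39 (Lumen), …
The 3 highest are Vantage, Stratus, Pike.
Each winner pays its own bid: Vantage $114, Stratus $104, Pike $102.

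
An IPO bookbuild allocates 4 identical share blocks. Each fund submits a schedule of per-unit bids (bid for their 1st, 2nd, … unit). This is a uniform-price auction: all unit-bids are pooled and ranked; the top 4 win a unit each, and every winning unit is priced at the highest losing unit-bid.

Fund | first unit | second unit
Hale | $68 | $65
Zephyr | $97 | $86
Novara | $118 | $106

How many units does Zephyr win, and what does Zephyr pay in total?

Zephyr: 2 units, pays $136

All unit-bids, highest first — top 4: 118 (Novara-1), 106 (Novara-2), 97 (Zephyr-1), 86 (Zephyr-2)
The (k+1)-th unit-bid is $68.
Zephyr wins 2 unit(s) at $68 each.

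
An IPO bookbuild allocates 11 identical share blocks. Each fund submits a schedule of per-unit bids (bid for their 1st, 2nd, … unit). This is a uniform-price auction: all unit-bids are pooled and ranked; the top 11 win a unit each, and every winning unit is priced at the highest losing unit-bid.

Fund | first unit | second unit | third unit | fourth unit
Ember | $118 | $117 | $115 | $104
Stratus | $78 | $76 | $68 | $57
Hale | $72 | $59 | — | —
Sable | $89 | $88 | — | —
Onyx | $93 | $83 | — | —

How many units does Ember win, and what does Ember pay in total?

Ember: 4 units, pays $272

All unit-bids, highest first — top 11: 118 (Ember-1), 117 (Ember-2), 115 (Ember-3), 104 (Ember-4), 93 (Onyx-1), 89 (Sable-1), 88 (Sable-2), 83 (Onyx-2), 78 (Stratus-1), 76 (Stratus-2), 72 (Hale-1)
First bid not allocated: $68.
Ember wins 4 unit(s) at $68 each.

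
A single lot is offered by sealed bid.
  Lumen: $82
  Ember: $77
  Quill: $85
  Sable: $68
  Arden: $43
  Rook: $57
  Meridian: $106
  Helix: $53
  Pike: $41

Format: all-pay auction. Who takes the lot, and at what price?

Sorting bids: 106 (Meridian) > 85 (Quill) > 82 (Lumen) > 77 (Ember) > 68 (Sable) > 57 (Rook) > …
Meridian is highest and takes the item; every bidder forfeits their bid.

Meridian pays $106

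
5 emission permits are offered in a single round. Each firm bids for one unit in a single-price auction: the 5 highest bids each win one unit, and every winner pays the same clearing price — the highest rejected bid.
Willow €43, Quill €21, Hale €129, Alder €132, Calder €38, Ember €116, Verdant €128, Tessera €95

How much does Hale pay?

Ordering the bids: 132 (Alder), 129 (Hale), 128 (Verdant), 116 (Ember), 95 (Tessera), 43 (Willow), 38 (Calder), …
Top 5: Alder, Hale, Verdant, Ember, Tessera.
First losing bid is Willow's €43, which sets the uniform price.
Hale wins → pays €43.

Hale pays €43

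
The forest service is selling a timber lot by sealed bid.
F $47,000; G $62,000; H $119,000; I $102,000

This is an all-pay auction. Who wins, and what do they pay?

H pays $119,000

Rule: the highest bidder wins the item, but every bidder pays their own bid.
Bids in order: 119,000 (H) > 102,000 (I) > 62,000 (G) > 47,000 (F)
H is highest and takes the item; every bidder forfeits their bid.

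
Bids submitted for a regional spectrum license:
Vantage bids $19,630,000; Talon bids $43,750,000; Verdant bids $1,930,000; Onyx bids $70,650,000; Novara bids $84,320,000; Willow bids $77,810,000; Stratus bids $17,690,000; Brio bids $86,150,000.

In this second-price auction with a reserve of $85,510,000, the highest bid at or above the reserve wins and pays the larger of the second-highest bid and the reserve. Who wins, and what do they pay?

Brio pays $85,510,000

Sorting bids: 86,150,000 (Brio) > 84,320,000 (Novara) > 77,810,000 (Willow) > 70,650,000 (Onyx) > 43,750,000 (Talon) > 19,630,000 (Vantage) > …
Highest eligible bid: Brio at $86,150,000.
Second-highest bid $84,320,000 is below the reserve $85,510,000, so the reserve binds → payment $85,510,000.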